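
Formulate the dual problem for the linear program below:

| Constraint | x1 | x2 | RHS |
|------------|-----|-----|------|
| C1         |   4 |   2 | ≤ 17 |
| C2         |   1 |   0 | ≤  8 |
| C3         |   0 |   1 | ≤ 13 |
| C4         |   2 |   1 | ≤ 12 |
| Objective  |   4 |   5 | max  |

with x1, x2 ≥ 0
Minimize: z = 17y1 + 8y2 + 13y3 + 12y4

Subject to:
  C1: -4y1 - y2 - 2y4 ≤ -4
  C2: -2y1 - y3 - y4 ≤ -5
  y1, y2, y3, y4 ≥ 0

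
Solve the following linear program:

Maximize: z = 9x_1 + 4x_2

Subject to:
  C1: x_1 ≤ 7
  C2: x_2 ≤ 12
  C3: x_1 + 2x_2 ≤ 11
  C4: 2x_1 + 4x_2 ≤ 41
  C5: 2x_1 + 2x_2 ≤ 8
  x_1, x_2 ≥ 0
x_1 = 4, x_2 = 0, z = 36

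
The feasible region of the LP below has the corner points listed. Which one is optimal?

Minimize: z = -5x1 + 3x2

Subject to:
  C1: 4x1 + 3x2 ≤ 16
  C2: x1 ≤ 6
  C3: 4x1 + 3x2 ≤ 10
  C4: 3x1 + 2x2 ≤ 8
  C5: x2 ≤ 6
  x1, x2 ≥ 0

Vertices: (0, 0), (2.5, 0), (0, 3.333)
Evaluating z = -5x1 + 3x2 at each vertex:
  (0, 0): z = 0
  (2.5, 0): z = -12.5
  (0, 3.333): z = 10

The smallest value is z = -12.5, attained at (2.5, 0).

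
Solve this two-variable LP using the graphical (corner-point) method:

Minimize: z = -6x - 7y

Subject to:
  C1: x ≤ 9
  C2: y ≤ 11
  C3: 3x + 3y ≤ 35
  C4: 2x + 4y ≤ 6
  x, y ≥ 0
Each vertex is the intersection of two constraint boundaries that also satisfies all remaining constraints:
  x = 0 and y = 0 → (0, 0)
  2x + 4y = 6 and y = 0 → (3, 0)
  2x + 4y = 6 and x = 0 → (0, 1.5)

Evaluating z = -6x - 7y at each vertex:
  (0, 0): z = 0
  (3, 0): z = -18
  (0, 1.5): z = -10.5

The minimum is at (3, 0) with z = -18.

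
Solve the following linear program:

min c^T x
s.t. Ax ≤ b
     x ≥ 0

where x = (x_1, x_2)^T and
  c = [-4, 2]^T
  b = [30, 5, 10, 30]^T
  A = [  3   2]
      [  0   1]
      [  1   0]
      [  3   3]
Each vertex is the intersection of two constraint boundaries that also satisfies all remaining constraints:
  x_1 = 0 and x_2 = 0 → (0, 0)
  3x_1 + 2x_2 = 30 and x_1 = 10 → (10, 0)
  x_2 = 5 and 3x_1 + 3x_2 = 30 → (5, 5)
  x_2 = 5 and x_1 = 0 → (0, 5)

Evaluating z = -4x_1 + 2x_2 at each vertex:
  (0, 0): z = 0
  (10, 0): z = -40
  (5, 5): z = -10
  (0, 5): z = 10

The minimum is at (10, 0) with z = -40.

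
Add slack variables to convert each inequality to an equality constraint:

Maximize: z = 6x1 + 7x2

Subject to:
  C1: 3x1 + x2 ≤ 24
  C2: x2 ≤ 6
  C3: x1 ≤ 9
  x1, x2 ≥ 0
max z = 6x1 + 7x2

s.t.
  3x1 + x2 + s1 = 24
  x2 + s2 = 6
  x1 + s3 = 9
  x1, x2, s1, s2, s3 ≥ 0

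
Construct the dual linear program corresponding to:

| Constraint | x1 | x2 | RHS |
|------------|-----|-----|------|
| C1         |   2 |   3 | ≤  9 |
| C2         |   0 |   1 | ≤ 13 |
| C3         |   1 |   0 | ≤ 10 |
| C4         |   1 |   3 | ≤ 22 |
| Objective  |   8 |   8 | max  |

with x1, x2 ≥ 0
Minimize: z = 9y1 + 13y2 + 10y3 + 22y4

Subject to:
  C1: -2y1 - y3 - y4 ≤ -8
  C2: -3y1 - y2 - 3y4 ≤ -8
  y1, y2, y3, y4 ≥ 0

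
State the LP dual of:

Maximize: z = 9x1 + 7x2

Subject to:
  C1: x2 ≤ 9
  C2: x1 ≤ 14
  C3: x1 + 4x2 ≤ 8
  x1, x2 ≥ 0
Minimize: z = 9y1 + 14y2 + 8y3

Subject to:
  C1: -y2 - y3 ≤ -9
  C2: -y1 - 4y3 ≤ -7
  y1, y2, y3 ≥ 0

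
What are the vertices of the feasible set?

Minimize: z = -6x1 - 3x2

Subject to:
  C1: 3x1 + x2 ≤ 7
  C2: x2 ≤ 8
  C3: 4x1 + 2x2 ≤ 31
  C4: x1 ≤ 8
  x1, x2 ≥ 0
Each vertex is the intersection of two constraint boundaries that also satisfies all remaining constraints:
  x1 = 0 and x2 = 0 → (0, 0)
  3x1 + x2 = 7 and x2 = 0 → (2.333, 0)
  3x1 + x2 = 7 and x1 = 0 → (0, 7)

Vertices: (0, 0), (2.333, 0), (0, 7)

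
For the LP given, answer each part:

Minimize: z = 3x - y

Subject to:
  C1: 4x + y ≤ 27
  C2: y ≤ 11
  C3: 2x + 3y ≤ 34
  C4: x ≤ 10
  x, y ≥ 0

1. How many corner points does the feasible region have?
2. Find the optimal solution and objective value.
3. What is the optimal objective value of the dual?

1. 5
2. x = 0, y = 11, z = -11
3. -11 (by strong duality, equal to the primal optimum)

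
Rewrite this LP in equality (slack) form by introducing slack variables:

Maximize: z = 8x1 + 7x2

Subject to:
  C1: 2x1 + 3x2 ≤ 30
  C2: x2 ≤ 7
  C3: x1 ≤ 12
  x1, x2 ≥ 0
max z = 8x1 + 7x2

s.t.
  2x1 + 3x2 + s1 = 30
  x2 + s2 = 7
  x1 + s3 = 12
  x1, x2, s1, s2, s3 ≥ 0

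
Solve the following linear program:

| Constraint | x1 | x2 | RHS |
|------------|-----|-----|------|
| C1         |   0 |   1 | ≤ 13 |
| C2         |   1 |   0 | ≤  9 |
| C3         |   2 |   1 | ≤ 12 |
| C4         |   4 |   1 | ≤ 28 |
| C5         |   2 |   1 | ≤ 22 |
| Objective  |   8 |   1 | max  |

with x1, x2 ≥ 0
x1 = 6, x2 = 0, z = 48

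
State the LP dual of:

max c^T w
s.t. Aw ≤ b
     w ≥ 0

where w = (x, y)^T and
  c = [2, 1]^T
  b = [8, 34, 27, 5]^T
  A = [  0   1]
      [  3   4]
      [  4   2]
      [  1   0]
Minimize: z = 8y1 + 34y2 + 27y3 + 5y4

Subject to:
  C1: -3y2 - 4y3 - y4 ≤ -2
  C2: -y1 - 4y2 - 2y3 ≤ -1
  y1, y2, y3, y4 ≥ 0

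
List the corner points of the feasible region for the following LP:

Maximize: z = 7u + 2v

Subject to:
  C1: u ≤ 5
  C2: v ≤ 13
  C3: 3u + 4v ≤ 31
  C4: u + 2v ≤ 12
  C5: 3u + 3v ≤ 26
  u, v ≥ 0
Each vertex is the intersection of two constraint boundaries that also satisfies all remaining constraints:
  u = 0 and v = 0 → (0, 0)
  u = 5 and v = 0 → (5, 0)
  u = 5 and u + 2v = 12 → (5, 3.5)
  u + 2v = 12 and u = 0 → (0, 6)

Vertices: (0, 0), (5, 0), (5, 3.5), (0, 6)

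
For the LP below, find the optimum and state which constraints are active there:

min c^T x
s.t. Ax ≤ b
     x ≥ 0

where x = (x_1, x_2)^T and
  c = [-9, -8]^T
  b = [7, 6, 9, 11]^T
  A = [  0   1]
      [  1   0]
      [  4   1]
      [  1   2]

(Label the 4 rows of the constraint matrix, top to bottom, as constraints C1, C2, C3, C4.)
Optimal: x_1 = 1, x_2 = 5
Slack at optimum:
  C1: slack = 2
  C2: slack = 5
  C3: slack = 0 (binding)
  C4: slack = 0 (binding)
  x_1 ≥ 0: x_1 = 1
  x_2 ≥ 0: x_2 = 5
Binding constraints: C3, C4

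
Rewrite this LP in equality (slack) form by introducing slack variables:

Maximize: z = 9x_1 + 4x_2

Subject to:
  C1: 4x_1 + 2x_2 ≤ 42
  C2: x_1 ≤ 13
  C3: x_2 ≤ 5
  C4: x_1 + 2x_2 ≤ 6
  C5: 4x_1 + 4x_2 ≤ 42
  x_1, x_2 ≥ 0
max z = 9x_1 + 4x_2

s.t.
  4x_1 + 2x_2 + s1 = 42
  x_1 + s2 = 13
  x_2 + s3 = 5
  x_1 + 2x_2 + s4 = 6
  4x_1 + 4x_2 + s5 = 42
  x_1, x_2, s1, s2, s3, s4, s5 ≥ 0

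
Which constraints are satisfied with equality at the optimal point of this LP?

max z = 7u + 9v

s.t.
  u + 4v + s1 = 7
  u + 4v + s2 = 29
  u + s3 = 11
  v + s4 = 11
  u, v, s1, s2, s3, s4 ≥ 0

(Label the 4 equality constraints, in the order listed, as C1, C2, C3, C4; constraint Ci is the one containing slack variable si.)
Optimal: u = 7, v = 0
Binding: C1, v ≥ 0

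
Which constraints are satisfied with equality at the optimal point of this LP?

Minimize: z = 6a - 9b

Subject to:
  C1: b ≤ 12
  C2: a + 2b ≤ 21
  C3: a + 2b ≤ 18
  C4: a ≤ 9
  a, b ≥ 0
Optimal: a = 0, b = 9
Binding: C3, a ≥ 0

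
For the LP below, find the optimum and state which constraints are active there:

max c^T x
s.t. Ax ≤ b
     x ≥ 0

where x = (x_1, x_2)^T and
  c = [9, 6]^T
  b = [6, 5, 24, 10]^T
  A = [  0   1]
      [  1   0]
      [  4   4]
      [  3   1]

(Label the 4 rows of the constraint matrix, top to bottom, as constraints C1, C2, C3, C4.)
Optimal: x_1 = 2, x_2 = 4
Slack at optimum:
  C1: slack = 2
  C2: slack = 3
  C3: slack = 0 (binding)
  C4: slack = 0 (binding)
  x_1 ≥ 0: x_1 = 2
  x_2 ≥ 0: x_2 = 4
Binding constraints: C3, C4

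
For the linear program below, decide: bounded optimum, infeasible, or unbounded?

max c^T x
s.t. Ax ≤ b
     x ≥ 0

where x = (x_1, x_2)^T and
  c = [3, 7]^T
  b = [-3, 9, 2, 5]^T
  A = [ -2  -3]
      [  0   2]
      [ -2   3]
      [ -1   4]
Feasible point: (1, 1) satisfies every constraint, so the LP is feasible.
Direction d = (1, 0): for each constraint row a, a·d ≤ 0 —
  (-2)(1) + (-3)(0) = -2 ≤ 0
  (0)(1) + (2)(0) = 0 ≤ 0
  (-2)(1) + (3)(0) = -2 ≤ 0
  (-1)(1) + (4)(0) = -1 ≤ 0
and d ≥ 0, so (1, 1) + t·d stays feasible for every t ≥ 0. Along this ray z = 3x_1 + 7x_2 changes by 3 per unit t, so z → +∞.

Unbounded: there is a feasible ray along which z → +∞.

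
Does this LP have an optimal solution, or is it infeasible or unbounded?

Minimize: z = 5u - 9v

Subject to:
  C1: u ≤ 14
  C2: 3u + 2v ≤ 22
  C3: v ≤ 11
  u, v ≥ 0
The point (0, 11) satisfies every constraint, so the LP is feasible; the constraints give u ≤ 14 and v ≤ 11, which with u, v ≥ 0 keep the feasible region inside a bounded box. A feasible, bounded LP attains a finite optimum at a vertex.

Evaluating z = 5u - 9v at each vertex:
  (0, 0): z = 0
  (7.333, 0): z = 36.67
  (0, 11): z = -99

Feasible with finite optimum z* = -99 at (0, 11).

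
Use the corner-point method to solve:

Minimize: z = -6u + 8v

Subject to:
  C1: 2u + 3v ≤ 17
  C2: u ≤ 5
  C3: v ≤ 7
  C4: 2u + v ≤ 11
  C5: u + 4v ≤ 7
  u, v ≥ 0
Each vertex is the intersection of two constraint boundaries that also satisfies all remaining constraints:
  u = 0 and v = 0 → (0, 0)
  u = 5 and v = 0 → (5, 0)
  u = 5 and u + 4v = 7 → (5, 0.5)
  u + 4v = 7 and u = 0 → (0, 1.75)

Evaluating z = -6u + 8v at each vertex:
  (0, 0): z = 0
  (5, 0): z = -30
  (5, 0.5): z = -26
  (0, 1.75): z = 14

The minimum is at (5, 0) with z = -30.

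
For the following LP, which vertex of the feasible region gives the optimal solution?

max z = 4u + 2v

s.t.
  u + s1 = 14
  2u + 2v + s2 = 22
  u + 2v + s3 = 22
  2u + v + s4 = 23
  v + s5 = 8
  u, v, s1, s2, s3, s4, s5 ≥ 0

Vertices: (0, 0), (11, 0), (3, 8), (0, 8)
Evaluating z = 4u + 2v at each vertex:
  (0, 0): z = 0
  (11, 0): z = 44
  (3, 8): z = 28
  (0, 8): z = 16

The largest value is z = 44, attained at (11, 0).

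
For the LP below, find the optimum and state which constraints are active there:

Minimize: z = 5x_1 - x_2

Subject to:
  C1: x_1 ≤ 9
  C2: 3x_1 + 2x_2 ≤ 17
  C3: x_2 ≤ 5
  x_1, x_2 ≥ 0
Optimal: x_1 = 0, x_2 = 5
Slack at optimum:
  C1: slack = 9
  C2: slack = 7
  C3: slack = 0 (binding)
  x_1 ≥ 0: x_1 = 0 (binding)
  x_2 ≥ 0: x_2 = 5
Binding constraints: C3, x_1 ≥ 0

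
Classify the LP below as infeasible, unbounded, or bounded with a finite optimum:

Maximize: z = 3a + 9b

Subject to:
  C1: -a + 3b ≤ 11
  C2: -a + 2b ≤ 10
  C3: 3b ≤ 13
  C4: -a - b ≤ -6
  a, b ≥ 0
Feasible point: (2, 4) satisfies every constraint, so the LP is feasible.
Direction d = (1, 0): for each constraint row a, a·d ≤ 0 —
  (-1)(1) + (3)(0) = -1 ≤ 0
  (-1)(1) + (2)(0) = -1 ≤ 0
  (0)(1) + (3)(0) = 0 ≤ 0
  (-1)(1) + (-1)(0) = -1 ≤ 0
and d ≥ 0, so (2, 4) + t·d stays feasible for every t ≥ 0. Along this ray z = 3a + 9b changes by 3 per unit t, so z → +∞.

Unbounded — the objective can increase without bound over the feasible region.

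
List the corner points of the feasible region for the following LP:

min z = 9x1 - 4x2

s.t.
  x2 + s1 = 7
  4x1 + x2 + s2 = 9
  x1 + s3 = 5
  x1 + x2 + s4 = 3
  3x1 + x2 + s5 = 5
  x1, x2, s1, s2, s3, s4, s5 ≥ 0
Each vertex is the intersection of two constraint boundaries that also satisfies all remaining constraints:
  x1 = 0 and x2 = 0 → (0, 0)
  3x1 + x2 = 5 and x2 = 0 → (1.667, 0)
  x1 + x2 = 3 and 3x1 + x2 = 5 → (1, 2)
  x1 + x2 = 3 and x1 = 0 → (0, 3)

Vertices: (0, 0), (1.667, 0), (1, 2), (0, 3)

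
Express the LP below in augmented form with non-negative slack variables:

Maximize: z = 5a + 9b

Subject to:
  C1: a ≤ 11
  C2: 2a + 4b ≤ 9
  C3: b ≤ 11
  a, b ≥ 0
max z = 5a + 9b

s.t.
  a + s1 = 11
  2a + 4b + s2 = 9
  b + s3 = 11
  a, b, s1, s2, s3 ≥ 0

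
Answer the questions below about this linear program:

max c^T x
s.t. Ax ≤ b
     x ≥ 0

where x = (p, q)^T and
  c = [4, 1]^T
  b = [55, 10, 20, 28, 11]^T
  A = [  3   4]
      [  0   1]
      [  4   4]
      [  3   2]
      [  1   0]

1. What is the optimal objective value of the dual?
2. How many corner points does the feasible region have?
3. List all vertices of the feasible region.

1. 20 (by strong duality, equal to the primal optimum)
2. 3
3. (0, 0), (5, 0), (0, 5)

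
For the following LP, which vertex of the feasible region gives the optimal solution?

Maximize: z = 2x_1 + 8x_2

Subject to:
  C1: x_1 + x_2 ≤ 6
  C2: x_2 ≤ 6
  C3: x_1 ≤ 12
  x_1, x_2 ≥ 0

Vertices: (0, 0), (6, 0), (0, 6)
(0, 6) with z = 48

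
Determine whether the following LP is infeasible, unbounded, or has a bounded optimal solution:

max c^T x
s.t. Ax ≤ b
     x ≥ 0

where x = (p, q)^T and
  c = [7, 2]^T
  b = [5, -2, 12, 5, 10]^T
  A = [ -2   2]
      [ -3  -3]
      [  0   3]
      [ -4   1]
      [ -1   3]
Feasible point: (0, 1) satisfies every constraint, so the LP is feasible.
Direction d = (1, 0): for each constraint row a, a·d ≤ 0 —
  (-2)(1) + (2)(0) = -2 ≤ 0
  (-3)(1) + (-3)(0) = -3 ≤ 0
  (0)(1) + (3)(0) = 0 ≤ 0
  (-4)(1) + (1)(0) = -4 ≤ 0
  (-1)(1) + (3)(0) = -1 ≤ 0
and d ≥ 0, so (0, 1) + t·d stays feasible for every t ≥ 0. Along this ray z = 7p + 2q changes by 7 per unit t, so z → +∞.

Unbounded — the objective can increase without bound over the feasible region.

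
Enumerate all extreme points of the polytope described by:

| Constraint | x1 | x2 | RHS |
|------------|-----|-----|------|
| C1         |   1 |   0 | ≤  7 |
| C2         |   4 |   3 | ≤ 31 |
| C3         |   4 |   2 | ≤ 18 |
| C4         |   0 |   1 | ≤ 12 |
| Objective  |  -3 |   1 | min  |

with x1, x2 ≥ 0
Each vertex is the intersection of two constraint boundaries that also satisfies all remaining constraints:
  x1 = 0 and x2 = 0 → (0, 0)
  4x1 + 2x2 = 18 and x2 = 0 → (4.5, 0)
  4x1 + 2x2 = 18 and x1 = 0 → (0, 9)

Vertices: (0, 0), (4.5, 0), (0, 9)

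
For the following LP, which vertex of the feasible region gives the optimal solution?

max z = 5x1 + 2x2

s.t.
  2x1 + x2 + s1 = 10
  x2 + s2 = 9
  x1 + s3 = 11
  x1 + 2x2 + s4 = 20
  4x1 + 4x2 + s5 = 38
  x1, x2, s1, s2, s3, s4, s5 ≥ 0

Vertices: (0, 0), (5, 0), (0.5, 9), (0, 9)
Evaluating z = 5x1 + 2x2 at each vertex:
  (0, 0): z = 0
  (5, 0): z = 25
  (0.5, 9): z = 20.5
  (0, 9): z = 18

The largest value is z = 25, attained at (5, 0).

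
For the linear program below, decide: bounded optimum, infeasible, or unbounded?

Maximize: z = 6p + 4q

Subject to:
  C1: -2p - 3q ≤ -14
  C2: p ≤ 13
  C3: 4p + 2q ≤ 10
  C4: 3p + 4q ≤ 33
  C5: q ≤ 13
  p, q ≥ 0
The point (0, 5) satisfies every constraint, so the LP is feasible; the constraints give p ≤ 13 and q ≤ 13, which with p, q ≥ 0 keep the feasible region inside a bounded box. A feasible, bounded LP attains a finite optimum at a vertex.

Feasible with finite optimum z* = 20 at (0, 5).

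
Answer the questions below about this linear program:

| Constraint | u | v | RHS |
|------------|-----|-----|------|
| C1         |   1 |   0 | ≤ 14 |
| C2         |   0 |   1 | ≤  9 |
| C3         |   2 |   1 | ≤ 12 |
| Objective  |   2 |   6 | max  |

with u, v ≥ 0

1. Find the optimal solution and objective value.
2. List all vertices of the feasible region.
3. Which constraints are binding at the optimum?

1. u = 1.5, v = 9, z = 57
2. (0, 0), (6, 0), (1.5, 9), (0, 9)
3. C2, C3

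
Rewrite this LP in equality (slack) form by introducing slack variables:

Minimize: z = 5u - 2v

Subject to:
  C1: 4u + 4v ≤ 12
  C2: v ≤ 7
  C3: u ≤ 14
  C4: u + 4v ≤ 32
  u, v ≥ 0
min z = 5u - 2v

s.t.
  4u + 4v + s1 = 12
  v + s2 = 7
  u + s3 = 14
  u + 4v + s4 = 32
  u, v, s1, s2, s3, s4 ≥ 0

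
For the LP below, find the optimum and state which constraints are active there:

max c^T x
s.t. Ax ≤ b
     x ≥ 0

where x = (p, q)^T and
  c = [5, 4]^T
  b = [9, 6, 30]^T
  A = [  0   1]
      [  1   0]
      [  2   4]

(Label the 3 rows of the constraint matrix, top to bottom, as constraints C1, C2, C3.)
Optimal: p = 6, q = 4.5
Binding: C2, C3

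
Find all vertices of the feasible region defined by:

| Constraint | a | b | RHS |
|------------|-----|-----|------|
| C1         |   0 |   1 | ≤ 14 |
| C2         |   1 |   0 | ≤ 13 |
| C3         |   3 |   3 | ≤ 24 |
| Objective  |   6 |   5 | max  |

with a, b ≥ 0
Each vertex is the intersection of two constraint boundaries that also satisfies all remaining constraints:
  a = 0 and b = 0 → (0, 0)
  3a + 3b = 24 and b = 0 → (8, 0)
  3a + 3b = 24 and a = 0 → (0, 8)

Vertices: (0, 0), (8, 0), (0, 8)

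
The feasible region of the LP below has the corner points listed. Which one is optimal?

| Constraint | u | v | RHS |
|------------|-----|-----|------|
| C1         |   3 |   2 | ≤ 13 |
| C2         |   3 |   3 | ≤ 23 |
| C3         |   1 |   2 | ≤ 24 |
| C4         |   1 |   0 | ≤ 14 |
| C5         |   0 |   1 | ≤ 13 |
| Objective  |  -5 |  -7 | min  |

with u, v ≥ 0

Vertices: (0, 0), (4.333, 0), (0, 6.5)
Evaluating z = -5u - 7v at each vertex:
  (0, 0): z = 0
  (4.333, 0): z = -21.67
  (0, 6.5): z = -45.5

The smallest value is z = -45.5, attained at (0, 6.5).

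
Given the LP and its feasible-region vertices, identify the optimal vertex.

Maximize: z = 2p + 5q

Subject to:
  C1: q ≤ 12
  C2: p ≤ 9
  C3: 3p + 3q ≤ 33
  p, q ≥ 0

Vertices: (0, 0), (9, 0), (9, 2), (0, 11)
Evaluating z = 2p + 5q at each vertex:
  (0, 0): z = 0
  (9, 0): z = 18
  (9, 2): z = 28
  (0, 11): z = 55

The largest value is z = 55, attained at (0, 11).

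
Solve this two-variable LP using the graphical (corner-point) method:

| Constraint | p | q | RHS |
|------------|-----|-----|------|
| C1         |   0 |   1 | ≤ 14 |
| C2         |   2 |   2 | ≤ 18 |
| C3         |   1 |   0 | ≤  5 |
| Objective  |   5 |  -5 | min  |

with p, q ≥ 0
Each vertex is the intersection of two constraint boundaries that also satisfies all remaining constraints:
  p = 0 and q = 0 → (0, 0)
  p = 5 and q = 0 → (5, 0)
  2p + 2q = 18 and p = 5 → (5, 4)
  2p + 2q = 18 and p = 0 → (0, 9)

Evaluating z = 5p - 5q at each vertex:
  (0, 0): z = 0
  (5, 0): z = 25
  (5, 4): z = 5
  (0, 9): z = -45

The minimum is at (0, 9) with z = -45.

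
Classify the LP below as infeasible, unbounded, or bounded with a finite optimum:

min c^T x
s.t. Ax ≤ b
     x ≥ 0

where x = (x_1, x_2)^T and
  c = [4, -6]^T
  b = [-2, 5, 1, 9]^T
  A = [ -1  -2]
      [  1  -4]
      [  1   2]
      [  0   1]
One constraint requires x_1 + 2x_2 ≤ 1, while the constraint -x_1 - 2x_2 ≤ -2 is equivalent to x_1 + 2x_2 ≥ 2. Together they would need 2 ≤ x_1 + 2x_2 ≤ 1, which is impossible since 2 > 1. No point satisfies all constraints.

The feasible region is empty; the LP is infeasible.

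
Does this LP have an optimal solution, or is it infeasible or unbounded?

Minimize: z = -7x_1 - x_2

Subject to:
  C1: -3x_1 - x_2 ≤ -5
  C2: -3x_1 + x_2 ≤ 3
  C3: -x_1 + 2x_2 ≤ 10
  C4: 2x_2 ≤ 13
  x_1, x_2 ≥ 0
Feasible point: (2, 0) satisfies every constraint, so the LP is feasible.
Direction d = (1, 0): for each constraint row a, a·d ≤ 0 —
  (-3)(1) + (-1)(0) = -3 ≤ 0
  (-3)(1) + (1)(0) = -3 ≤ 0
  (-1)(1) + (2)(0) = -1 ≤ 0
  (0)(1) + (2)(0) = 0 ≤ 0
and d ≥ 0, so (2, 0) + t·d stays feasible for every t ≥ 0. Along this ray z = -7x_1 - x_2 changes by -7 per unit t, so z → −∞.

Unbounded — the objective can decrease without bound over the feasible region.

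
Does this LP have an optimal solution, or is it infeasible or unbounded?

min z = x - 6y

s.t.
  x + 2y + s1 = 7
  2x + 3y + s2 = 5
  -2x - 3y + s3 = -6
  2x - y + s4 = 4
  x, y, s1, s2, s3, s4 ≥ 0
The row 2x + 3y + s2 = 5 with s2 ≥ 0 requires 2x + 3y ≤ 5, while the row -2x - 3y + s3 = -6 with s3 ≥ 0 is equivalent to 2x + 3y ≥ 6. Together they would need 6 ≤ 2x + 3y ≤ 5, which is impossible since 6 > 5. No point satisfies all constraints.

The feasible region is empty; the LP is infeasible.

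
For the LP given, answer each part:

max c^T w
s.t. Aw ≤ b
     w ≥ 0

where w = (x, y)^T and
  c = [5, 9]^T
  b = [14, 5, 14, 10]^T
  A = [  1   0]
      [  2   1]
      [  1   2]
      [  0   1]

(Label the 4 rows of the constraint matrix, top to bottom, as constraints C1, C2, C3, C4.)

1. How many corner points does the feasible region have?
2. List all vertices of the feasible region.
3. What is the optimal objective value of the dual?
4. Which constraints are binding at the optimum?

1. 3
2. (0, 0), (2.5, 0), (0, 5)
3. 45 (by strong duality, equal to the primal optimum)
4. C2, x ≥ 0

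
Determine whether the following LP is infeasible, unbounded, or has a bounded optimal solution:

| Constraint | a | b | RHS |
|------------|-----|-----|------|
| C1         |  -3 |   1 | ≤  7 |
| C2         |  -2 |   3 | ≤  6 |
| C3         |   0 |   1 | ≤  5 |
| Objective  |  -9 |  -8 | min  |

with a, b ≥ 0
Feasible point: (0, 0) satisfies every constraint, so the LP is feasible.
Direction d = (1, 0): for each constraint row a, a·d ≤ 0 —
  (-3)(1) + (1)(0) = -3 ≤ 0
  (-2)(1) + (3)(0) = -2 ≤ 0
  (0)(1) + (1)(0) = 0 ≤ 0
and d ≥ 0, so (0, 0) + t·d stays feasible for every t ≥ 0. Along this ray z = -9a - 8b changes by -9 per unit t, so z → −∞.

The LP is unbounded; z can be made arbitrarily small.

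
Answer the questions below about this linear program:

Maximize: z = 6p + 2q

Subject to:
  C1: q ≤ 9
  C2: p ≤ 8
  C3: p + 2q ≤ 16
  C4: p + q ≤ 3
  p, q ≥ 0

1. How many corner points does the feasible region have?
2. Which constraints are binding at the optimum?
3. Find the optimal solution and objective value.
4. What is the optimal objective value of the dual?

1. 3
2. C4, q ≥ 0
3. p = 3, q = 0, z = 18
4. 18 (by strong duality, equal to the primal optimum)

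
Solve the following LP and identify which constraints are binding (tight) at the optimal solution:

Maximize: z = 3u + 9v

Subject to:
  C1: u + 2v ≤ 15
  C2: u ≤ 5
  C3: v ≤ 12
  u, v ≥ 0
Optimal: u = 0, v = 7.5
Binding: C1, u ≥ 0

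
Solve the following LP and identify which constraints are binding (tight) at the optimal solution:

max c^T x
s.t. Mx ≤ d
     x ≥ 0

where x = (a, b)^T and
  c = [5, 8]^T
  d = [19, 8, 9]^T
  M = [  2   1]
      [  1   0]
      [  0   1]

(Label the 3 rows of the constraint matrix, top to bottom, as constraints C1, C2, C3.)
Optimal: a = 5, b = 9
Binding: C1, C3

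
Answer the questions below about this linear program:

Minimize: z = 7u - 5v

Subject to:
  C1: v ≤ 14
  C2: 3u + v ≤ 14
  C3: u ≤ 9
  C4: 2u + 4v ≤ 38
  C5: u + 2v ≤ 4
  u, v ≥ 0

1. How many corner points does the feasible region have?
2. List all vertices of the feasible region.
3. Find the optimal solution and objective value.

1. 3
2. (0, 0), (4, 0), (0, 2)
3. u = 0, v = 2, z = -10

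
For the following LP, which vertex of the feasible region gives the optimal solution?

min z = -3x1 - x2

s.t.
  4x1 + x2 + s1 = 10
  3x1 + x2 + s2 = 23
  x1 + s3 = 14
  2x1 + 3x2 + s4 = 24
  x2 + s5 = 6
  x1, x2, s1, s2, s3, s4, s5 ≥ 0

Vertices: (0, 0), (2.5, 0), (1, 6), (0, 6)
Evaluating z = -3x1 - x2 at each vertex:
  (0, 0): z = 0
  (2.5, 0): z = -7.5
  (1, 6): z = -9
  (0, 6): z = -6

The smallest value is z = -9, attained at (1, 6).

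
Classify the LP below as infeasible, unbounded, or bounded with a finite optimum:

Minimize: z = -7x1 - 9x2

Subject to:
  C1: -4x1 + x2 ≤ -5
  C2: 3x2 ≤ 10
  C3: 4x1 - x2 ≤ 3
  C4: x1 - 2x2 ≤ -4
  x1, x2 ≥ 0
C3 requires 4x1 - x2 ≤ 3, while C1 (-4x1 + x2 ≤ -5) is equivalent to 4x1 - x2 ≥ 5. Together they would need 5 ≤ 4x1 - x2 ≤ 3, which is impossible since 5 > 3. No point satisfies all constraints.

The feasible region is empty; the LP is infeasible.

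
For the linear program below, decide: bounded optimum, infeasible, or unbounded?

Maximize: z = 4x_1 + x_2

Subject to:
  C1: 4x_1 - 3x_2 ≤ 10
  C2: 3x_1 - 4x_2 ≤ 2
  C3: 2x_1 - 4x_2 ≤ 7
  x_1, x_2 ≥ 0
Feasible point: (0, 0) satisfies every constraint, so the LP is feasible.
Direction d = (0, 1): for each constraint row a, a·d ≤ 0 —
  (4)(0) + (-3)(1) = -3 ≤ 0
  (3)(0) + (-4)(1) = -4 ≤ 0
  (2)(0) + (-4)(1) = -4 ≤ 0
and d ≥ 0, so (0, 0) + t·d stays feasible for every t ≥ 0. Along this ray z = 4x_1 + x_2 changes by 1 per unit t, so z → +∞.

The LP is unbounded; z can be made arbitrarily large.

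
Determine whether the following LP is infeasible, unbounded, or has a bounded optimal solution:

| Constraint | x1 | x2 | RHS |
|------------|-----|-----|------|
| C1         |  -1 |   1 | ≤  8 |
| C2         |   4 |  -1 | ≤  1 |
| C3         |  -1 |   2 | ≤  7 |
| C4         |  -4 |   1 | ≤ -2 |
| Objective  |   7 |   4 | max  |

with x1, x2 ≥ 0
C2 requires 4x1 - x2 ≤ 1, while C4 (-4x1 + x2 ≤ -2) is equivalent to 4x1 - x2 ≥ 2. Together they would need 2 ≤ 4x1 - x2 ≤ 1, which is impossible since 2 > 1. No point satisfies all constraints.

Infeasible — the constraint set is empty.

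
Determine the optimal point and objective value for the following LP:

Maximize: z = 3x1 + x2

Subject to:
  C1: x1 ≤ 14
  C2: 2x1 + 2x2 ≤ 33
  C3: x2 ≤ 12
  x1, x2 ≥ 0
x1 = 14, x2 = 2.5, z = 44.5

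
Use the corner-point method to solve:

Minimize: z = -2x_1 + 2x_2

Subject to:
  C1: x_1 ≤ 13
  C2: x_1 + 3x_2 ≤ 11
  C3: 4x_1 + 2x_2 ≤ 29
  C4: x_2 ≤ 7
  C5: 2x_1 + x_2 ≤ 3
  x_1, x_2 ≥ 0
x_1 = 1.5, x_2 = 0, z = -3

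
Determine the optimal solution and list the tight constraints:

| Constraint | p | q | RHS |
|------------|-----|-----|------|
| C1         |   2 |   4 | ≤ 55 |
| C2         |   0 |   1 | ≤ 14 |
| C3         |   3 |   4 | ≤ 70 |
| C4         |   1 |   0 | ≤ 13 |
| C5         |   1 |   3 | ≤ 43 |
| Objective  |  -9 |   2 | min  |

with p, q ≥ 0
Optimal: p = 13, q = 0
Slack at optimum:
  C1: slack = 29
  C2: slack = 14
  C3: slack = 31
  C4: slack = 0 (binding)
  C5: slack = 30
  p ≥ 0: p = 13
  q ≥ 0: q = 0 (binding)
Binding constraints: C4, q ≥ 0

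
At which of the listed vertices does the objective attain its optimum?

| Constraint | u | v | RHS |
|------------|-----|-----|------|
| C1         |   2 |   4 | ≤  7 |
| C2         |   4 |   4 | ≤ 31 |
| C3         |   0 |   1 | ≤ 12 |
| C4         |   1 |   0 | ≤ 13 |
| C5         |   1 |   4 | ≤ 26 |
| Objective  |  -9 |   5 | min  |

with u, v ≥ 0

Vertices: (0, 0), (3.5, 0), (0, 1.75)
(3.5, 0) with z = -31.5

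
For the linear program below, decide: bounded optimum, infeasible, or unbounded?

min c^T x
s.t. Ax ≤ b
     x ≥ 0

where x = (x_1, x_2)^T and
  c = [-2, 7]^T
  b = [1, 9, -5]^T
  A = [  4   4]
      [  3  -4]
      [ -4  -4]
One constraint requires 4x_1 + 4x_2 ≤ 1, while the constraint -4x_1 - 4x_2 ≤ -5 is equivalent to 4x_1 + 4x_2 ≥ 5. Together they would need 5 ≤ 4x_1 + 4x_2 ≤ 1, which is impossible since 5 > 1. No point satisfies all constraints.

Infeasible — the constraint set is empty.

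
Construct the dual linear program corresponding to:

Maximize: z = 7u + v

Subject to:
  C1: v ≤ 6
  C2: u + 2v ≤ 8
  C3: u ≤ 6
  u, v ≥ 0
Minimize: z = 6y1 + 8y2 + 6y3

Subject to:
  C1: -y2 - y3 ≤ -7
  C2: -y1 - 2y2 ≤ -1
  y1, y2, y3 ≥ 0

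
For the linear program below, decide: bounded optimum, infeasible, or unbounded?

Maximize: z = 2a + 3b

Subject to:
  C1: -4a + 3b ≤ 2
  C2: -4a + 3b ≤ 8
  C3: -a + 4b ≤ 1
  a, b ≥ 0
Feasible point: (0, 0) satisfies every constraint, so the LP is feasible.
Direction d = (1, 0): for each constraint row a, a·d ≤ 0 —
  (-4)(1) + (3)(0) = -4 ≤ 0
  (-4)(1) + (3)(0) = -4 ≤ 0
  (-1)(1) + (4)(0) = -1 ≤ 0
and d ≥ 0, so (0, 0) + t·d stays feasible for every t ≥ 0. Along this ray z = 2a + 3b changes by 2 per unit t, so z → +∞.

Unbounded — the objective can increase without bound over the feasible region.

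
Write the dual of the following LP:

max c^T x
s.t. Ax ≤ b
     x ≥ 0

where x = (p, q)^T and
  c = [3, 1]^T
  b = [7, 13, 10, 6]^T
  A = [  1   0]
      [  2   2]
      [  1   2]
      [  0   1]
Minimize: z = 7y1 + 13y2 + 10y3 + 6y4

Subject to:
  C1: -y1 - 2y2 - y3 ≤ -3
  C2: -2y2 - 2y3 - y4 ≤ -1
  y1, y2, y3, y4 ≥ 0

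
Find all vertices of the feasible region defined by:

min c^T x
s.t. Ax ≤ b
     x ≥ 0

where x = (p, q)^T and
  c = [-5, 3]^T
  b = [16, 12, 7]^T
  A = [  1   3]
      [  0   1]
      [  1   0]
Each vertex is the intersection of two constraint boundaries that also satisfies all remaining constraints:
  p = 0 and q = 0 → (0, 0)
  p = 7 and q = 0 → (7, 0)
  p + 3q = 16 and p = 7 → (7, 3)
  p + 3q = 16 and p = 0 → (0, 5.333)

Vertices: (0, 0), (7, 0), (7, 3), (0, 5.333)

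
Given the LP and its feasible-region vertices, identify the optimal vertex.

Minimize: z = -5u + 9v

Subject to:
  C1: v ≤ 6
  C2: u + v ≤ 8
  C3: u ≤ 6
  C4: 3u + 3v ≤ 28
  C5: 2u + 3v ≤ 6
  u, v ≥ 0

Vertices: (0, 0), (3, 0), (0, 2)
(3, 0) with z = -15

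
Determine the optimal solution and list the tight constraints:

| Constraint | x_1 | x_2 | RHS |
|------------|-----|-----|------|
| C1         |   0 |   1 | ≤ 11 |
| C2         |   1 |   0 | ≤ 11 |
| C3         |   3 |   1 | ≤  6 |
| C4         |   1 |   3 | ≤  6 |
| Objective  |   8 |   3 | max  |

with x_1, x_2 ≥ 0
Optimal: x_1 = 1.5, x_2 = 1.5
Binding: C3, C4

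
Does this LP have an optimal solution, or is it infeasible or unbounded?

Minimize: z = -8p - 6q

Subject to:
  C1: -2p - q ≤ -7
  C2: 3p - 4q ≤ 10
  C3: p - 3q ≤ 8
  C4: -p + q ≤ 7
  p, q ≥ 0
Feasible point: (3, 1) satisfies every constraint, so the LP is feasible.
Direction d = (1, 1): for each constraint row a, a·d ≤ 0 —
  (-2)(1) + (-1)(1) = -3 ≤ 0
  (3)(1) + (-4)(1) = -1 ≤ 0
  (1)(1) + (-3)(1) = -2 ≤ 0
  (-1)(1) + (1)(1) = 0 ≤ 0
and d ≥ 0, so (3, 1) + t·d stays feasible for every t ≥ 0. Along this ray z = -8p - 6q changes by -14 per unit t, so z → −∞.

The LP is unbounded; z can be made arbitrarily small.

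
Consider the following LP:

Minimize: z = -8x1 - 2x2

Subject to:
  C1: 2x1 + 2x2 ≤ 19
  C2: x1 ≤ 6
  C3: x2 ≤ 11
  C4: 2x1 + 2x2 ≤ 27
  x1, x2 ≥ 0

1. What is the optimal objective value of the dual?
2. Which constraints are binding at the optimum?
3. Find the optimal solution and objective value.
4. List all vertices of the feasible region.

1. -55 (by strong duality, equal to the primal optimum)
2. C1, C2
3. x1 = 6, x2 = 3.5, z = -55
4. (0, 0), (6, 0), (6, 3.5), (0, 9.5)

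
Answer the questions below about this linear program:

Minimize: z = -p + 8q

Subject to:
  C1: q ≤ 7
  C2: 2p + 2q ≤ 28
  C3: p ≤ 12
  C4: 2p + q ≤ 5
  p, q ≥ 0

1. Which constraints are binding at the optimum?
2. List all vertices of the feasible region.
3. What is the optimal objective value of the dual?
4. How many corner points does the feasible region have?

1. C4, q ≥ 0
2. (0, 0), (2.5, 0), (0, 5)
3. -2.5 (by strong duality, equal to the primal optimum)
4. 3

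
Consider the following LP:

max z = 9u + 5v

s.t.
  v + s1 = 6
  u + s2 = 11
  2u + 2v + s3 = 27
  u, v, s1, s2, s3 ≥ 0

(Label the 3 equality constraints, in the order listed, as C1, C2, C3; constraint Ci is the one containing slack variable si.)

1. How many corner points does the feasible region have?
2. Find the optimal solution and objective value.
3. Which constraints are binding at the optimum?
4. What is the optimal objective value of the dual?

1. 5
2. u = 11, v = 2.5, z = 111.5
3. C2, C3
4. 111.5 (by strong duality, equal to the primal optimum)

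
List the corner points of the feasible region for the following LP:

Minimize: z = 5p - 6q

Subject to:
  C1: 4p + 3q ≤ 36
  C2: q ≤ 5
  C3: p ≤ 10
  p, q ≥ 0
Each vertex is the intersection of two constraint boundaries that also satisfies all remaining constraints:
  p = 0 and q = 0 → (0, 0)
  4p + 3q = 36 and q = 0 → (9, 0)
  4p + 3q = 36 and q = 5 → (5.25, 5)
  q = 5 and p = 0 → (0, 5)

Vertices: (0, 0), (9, 0), (5.25, 5), (0, 5)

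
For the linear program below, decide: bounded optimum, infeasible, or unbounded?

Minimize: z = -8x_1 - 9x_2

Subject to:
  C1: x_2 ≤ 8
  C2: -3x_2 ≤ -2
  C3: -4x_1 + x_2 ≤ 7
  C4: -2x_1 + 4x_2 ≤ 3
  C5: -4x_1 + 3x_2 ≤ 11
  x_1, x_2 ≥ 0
Feasible point: (1, 1) satisfies every constraint, so the LP is feasible.
Direction d = (1, 0): for each constraint row a, a·d ≤ 0 —
  (0)(1) + (1)(0) = 0 ≤ 0
  (0)(1) + (-3)(0) = 0 ≤ 0
  (-4)(1) + (1)(0) = -4 ≤ 0
  (-2)(1) + (4)(0) = -2 ≤ 0
  (-4)(1) + (3)(0) = -4 ≤ 0
and d ≥ 0, so (1, 1) + t·d stays feasible for every t ≥ 0. Along this ray z = -8x_1 - 9x_2 changes by -8 per unit t, so z → −∞.

Unbounded: there is a feasible ray along which z → −∞.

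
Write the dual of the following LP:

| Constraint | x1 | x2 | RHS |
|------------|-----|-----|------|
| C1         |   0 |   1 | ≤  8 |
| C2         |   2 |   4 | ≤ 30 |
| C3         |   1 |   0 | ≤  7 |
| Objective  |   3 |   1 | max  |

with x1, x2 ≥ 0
Minimize: z = 8y1 + 30y2 + 7y3

Subject to:
  C1: -2y2 - y3 ≤ -3
  C2: -y1 - 4y2 ≤ -1
  y1, y2, y3 ≥ 0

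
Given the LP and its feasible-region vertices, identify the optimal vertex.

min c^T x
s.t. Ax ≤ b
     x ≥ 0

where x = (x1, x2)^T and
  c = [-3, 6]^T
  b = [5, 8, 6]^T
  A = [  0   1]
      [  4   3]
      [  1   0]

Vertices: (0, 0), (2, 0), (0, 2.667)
(2, 0) with z = -6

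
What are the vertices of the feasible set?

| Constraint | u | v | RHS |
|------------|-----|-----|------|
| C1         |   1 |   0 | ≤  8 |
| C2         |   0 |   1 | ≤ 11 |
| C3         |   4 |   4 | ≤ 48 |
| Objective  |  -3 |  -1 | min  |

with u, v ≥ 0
Each vertex is the intersection of two constraint boundaries that also satisfies all remaining constraints:
  u = 0 and v = 0 → (0, 0)
  u = 8 and v = 0 → (8, 0)
  u = 8 and 4u + 4v = 48 → (8, 4)
  v = 11 and 4u + 4v = 48 → (1, 11)
  v = 11 and u = 0 → (0, 11)

Vertices: (0, 0), (8, 0), (8, 4), (1, 11), (0, 11)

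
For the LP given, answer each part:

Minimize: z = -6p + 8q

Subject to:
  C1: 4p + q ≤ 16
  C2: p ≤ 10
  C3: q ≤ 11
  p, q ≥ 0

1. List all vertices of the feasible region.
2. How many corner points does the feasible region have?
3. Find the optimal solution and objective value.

1. (0, 0), (4, 0), (1.25, 11), (0, 11)
2. 4
3. p = 4, q = 0, z = -24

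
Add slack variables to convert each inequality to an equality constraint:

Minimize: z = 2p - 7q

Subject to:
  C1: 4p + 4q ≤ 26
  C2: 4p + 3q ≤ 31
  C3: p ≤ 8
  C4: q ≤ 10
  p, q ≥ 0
min z = 2p - 7q

s.t.
  4p + 4q + s1 = 26
  4p + 3q + s2 = 31
  p + s3 = 8
  q + s4 = 10
  p, q, s1, s2, s3, s4 ≥ 0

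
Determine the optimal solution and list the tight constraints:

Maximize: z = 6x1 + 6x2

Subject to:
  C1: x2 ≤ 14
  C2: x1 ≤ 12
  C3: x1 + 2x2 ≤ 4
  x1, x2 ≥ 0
Optimal: x1 = 4, x2 = 0
Slack at optimum:
  C1: slack = 14
  C2: slack = 8
  C3: slack = 0 (binding)
  x1 ≥ 0: x1 = 4
  x2 ≥ 0: x2 = 0 (binding)
Binding constraints: C3, x2 ≥ 0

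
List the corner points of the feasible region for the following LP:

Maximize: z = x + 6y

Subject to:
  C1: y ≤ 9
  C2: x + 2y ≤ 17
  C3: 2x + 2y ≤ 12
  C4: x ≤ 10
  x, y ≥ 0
Each vertex is the intersection of two constraint boundaries that also satisfies all remaining constraints:
  x = 0 and y = 0 → (0, 0)
  2x + 2y = 12 and y = 0 → (6, 0)
  2x + 2y = 12 and x = 0 → (0, 6)

Vertices: (0, 0), (6, 0), (0, 6)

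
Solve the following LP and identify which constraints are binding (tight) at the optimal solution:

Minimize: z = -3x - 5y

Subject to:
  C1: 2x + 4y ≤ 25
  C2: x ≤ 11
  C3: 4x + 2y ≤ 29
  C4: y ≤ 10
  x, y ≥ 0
Optimal: x = 5.5, y = 3.5
Slack at optimum:
  C1: slack = 0 (binding)
  C2: slack = 5.5
  C3: slack = 0 (binding)
  C4: slack = 6.5
  x ≥ 0: x = 5.5
  y ≥ 0: y = 3.5
Binding constraints: C1, C3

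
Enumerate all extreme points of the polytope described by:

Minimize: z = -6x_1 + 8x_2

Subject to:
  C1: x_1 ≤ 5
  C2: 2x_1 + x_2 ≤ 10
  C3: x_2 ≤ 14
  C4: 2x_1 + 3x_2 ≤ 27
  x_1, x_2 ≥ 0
Each vertex is the intersection of two constraint boundaries that also satisfies all remaining constraints:
  x_1 = 0 and x_2 = 0 → (0, 0)
  x_1 = 5 and 2x_1 + x_2 = 10 → (5, 0)
  2x_1 + x_2 = 10 and 2x_1 + 3x_2 = 27 → (0.75, 8.5)
  2x_1 + 3x_2 = 27 and x_1 = 0 → (0, 9)

Vertices: (0, 0), (5, 0), (0.75, 8.5), (0, 9)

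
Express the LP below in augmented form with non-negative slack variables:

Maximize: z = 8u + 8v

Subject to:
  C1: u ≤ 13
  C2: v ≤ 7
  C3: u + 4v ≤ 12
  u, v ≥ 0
max z = 8u + 8v

s.t.
  u + s1 = 13
  v + s2 = 7
  u + 4v + s3 = 12
  u, v, s1, s2, s3 ≥ 0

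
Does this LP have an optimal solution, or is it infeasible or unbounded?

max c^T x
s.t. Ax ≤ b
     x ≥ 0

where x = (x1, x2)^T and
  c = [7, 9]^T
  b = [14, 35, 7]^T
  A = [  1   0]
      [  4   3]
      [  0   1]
The point (3.5, 7) satisfies every constraint, so the LP is feasible; the constraints give x1 ≤ 14 and x2 ≤ 7, which with x1, x2 ≥ 0 keep the feasible region inside a bounded box. A feasible, bounded LP attains a finite optimum at a vertex.

Evaluating z = 7x1 + 9x2 at each vertex:
  (0, 0): z = 0
  (8.75, 0): z = 61.25
  (3.5, 7): z = 87.5
  (0, 7): z = 63

The LP has an optimal solution: (3.5, 7) with z = 87.5.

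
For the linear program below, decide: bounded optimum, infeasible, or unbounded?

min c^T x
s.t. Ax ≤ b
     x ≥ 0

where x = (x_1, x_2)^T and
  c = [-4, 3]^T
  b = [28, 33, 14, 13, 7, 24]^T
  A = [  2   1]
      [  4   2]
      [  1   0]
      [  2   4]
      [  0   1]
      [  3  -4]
The point (6.5, 0) satisfies every constraint, so the LP is feasible; the constraints give x_1 ≤ 14 and x_2 ≤ 7, which with x_1, x_2 ≥ 0 keep the feasible region inside a bounded box. A feasible, bounded LP attains a finite optimum at a vertex.

Feasible with finite optimum z* = -26 at (6.5, 0).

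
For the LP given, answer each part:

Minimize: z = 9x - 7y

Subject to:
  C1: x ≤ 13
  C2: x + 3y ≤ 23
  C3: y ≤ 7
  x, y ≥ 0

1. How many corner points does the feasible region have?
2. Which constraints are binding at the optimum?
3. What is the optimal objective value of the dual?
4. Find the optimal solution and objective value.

1. 5
2. C3, x ≥ 0
3. -49 (by strong duality, equal to the primal optimum)
4. x = 0, y = 7, z = -49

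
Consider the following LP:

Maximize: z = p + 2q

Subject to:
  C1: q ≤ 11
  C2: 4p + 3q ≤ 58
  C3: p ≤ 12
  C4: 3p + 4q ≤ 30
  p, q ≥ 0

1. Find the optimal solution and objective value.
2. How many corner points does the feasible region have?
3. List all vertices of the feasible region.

1. p = 0, q = 7.5, z = 15
2. 3
3. (0, 0), (10, 0), (0, 7.5)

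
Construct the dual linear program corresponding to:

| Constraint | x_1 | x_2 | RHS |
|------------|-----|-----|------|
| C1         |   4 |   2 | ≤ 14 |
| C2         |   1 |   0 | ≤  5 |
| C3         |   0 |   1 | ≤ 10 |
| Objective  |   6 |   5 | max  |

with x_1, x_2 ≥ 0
Minimize: z = 14y1 + 5y2 + 10y3

Subject to:
  C1: -4y1 - y2 ≤ -6
  C2: -2y1 - y3 ≤ -5
  y1, y2, y3 ≥ 0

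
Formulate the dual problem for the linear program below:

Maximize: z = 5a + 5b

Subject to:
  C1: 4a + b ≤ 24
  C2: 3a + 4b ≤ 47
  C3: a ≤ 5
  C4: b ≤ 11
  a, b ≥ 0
Minimize: z = 24y1 + 47y2 + 5y3 + 11y4

Subject to:
  C1: -4y1 - 3y2 - y3 ≤ -5
  C2: -y1 - 4y2 - y4 ≤ -5
  y1, y2, y3, y4 ≥ 0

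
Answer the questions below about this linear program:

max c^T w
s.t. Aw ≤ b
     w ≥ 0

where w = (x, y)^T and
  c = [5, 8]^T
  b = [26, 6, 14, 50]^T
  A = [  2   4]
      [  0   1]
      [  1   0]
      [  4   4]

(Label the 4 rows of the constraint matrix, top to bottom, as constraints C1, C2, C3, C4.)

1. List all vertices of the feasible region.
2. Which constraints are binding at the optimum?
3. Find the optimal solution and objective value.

1. (0, 0), (12.5, 0), (12, 0.5), (1, 6), (0, 6)
2. C1, C4
3. x = 12, y = 0.5, z = 64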